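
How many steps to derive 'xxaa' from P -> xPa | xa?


Derivation: P => xPa => xxaa
Steps: 2


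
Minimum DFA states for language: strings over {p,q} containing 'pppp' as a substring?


KMP-style automaton: 4 progress states + 1 absorbing accept = 5
Minimal DFA: 5 states


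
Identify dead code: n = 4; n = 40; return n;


first assignment to n is overwritten before any read
Dead: 'n = 4'


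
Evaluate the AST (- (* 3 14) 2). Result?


Evaluate inner: (* 3 14) = 42
Evaluate root: (- 42 2) = 40
Result: 40


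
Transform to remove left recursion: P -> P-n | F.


Left-recursive alternatives: P-n; non-recursive: F
Introduce P': P -> FP', P' -> -nP' | ε


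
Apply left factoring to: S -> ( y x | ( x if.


Common prefix: '('
Factored: S -> ( S', S' -> y x | x if


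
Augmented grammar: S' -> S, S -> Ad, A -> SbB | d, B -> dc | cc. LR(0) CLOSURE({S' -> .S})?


Start: S' -> .S
For each item with dot before a nonterminal B, add B -> .γ for every B-production
Closure: [S' -> .S, S -> .Ad, A -> .SbB, A -> .d]


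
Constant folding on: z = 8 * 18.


8 * 18 = 144 at compile time
Optimized: z = 144


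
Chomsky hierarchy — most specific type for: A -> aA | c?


Right-linear: every RHS is a terminal or a terminal followed by one nonterminal
Classification: Type 3 (Regular)


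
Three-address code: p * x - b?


Break into single-operator statements:
t1 = p * x
t2 = t1 - b


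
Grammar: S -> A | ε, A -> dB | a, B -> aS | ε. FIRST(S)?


Per alternative of S: FIRST(A) = {a, d}; FIRST(ε) = {ε}
FIRST(S) = {a, d, ε}


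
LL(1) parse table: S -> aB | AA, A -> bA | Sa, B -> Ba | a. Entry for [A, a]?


For [A, a]: 'a' ∈ FIRST(Sa)
Entry: A -> Sa


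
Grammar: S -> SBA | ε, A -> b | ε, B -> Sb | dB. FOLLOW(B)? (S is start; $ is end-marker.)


$ ∈ FOLLOW(S). For each A -> αBβ: add FIRST(β)\{ε} to FOLLOW(B); if β nullable, add FOLLOW(A).
FOLLOW(B) = {$, b, d}


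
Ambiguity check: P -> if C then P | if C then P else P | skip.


dangling else: 'if C then if C then skip else skip' parses two ways
Ambiguous


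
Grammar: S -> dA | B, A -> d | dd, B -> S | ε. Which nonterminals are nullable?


A nonterminal is nullable iff some alternative derives ε (directly, or every symbol in it is nullable)
Nullable: {B, S}


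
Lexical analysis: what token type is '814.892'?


Pattern: digits with a decimal point
Type: FLOAT_LITERAL


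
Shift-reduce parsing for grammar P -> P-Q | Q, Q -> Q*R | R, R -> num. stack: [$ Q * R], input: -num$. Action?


handle 'Q*R' on top
Action: reduce (Q -> Q*R)


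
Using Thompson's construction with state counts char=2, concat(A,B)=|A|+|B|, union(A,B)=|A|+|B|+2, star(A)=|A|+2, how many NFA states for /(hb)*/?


Syntax tree has 2 char leaf(s), 0 union(s), 1 star(s)
chars contribute 2×2 = 4; each union adds +2; each star adds +2
Total: 4 + 0 + 2 = 6 states


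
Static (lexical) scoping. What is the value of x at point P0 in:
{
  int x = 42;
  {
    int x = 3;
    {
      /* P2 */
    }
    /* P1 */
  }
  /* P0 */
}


x declared in the same block as P0
x = 42


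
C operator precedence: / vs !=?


'/' is multiplicative (level 10); '!=' is equality (level 6)
Higher level binds tighter
'/' has higher precedence than '!='


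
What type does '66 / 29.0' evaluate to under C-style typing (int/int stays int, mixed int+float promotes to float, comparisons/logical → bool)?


Operand types: int / float
Rule: mixed int/float promotes to float; int/int stays int
Result type: float


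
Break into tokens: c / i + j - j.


Scan left to right, longest-match per lexeme
Tokens: ID(c), OP(/), ID(i), OP(+), ID(j), OP(-), ID(j)


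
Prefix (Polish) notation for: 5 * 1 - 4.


left-to-right (same/higher precedence on left): tree is (- (* 5 1) 4)
Prefix: - * 5 1 4


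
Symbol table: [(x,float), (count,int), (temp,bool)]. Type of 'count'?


Lookup 'count' → type int


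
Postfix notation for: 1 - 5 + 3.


Left to right (same or higher precedence on left)
Postfix: 1 5 - 3 +


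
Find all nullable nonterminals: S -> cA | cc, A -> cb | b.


A nonterminal is nullable iff some alternative derives ε (directly, or every symbol in it is nullable)
Nullable: {}


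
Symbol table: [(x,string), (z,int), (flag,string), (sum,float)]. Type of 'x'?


Lookup 'x' → type string


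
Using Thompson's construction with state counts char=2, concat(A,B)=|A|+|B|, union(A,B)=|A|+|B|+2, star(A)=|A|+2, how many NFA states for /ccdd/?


Syntax tree has 4 char leaf(s), 0 union(s), 0 star(s)
chars contribute 4×2 = 8; each union adds +2; each star adds +2
Total: 8 + 0 + 0 = 8 states


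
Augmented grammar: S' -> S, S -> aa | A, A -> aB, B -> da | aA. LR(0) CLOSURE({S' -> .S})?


Start: S' -> .S
For each item with dot before a nonterminal B, add B -> .γ for every B-production
Closure: [S' -> .S, S -> .aa, S -> .A, A -> .aB]


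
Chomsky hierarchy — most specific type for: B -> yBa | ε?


Single nonterminal LHS, but y^n a^n is not regular
Classification: Type 2 (Context-Free)


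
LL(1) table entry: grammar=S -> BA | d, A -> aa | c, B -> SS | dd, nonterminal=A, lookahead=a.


For [A, a]: 'a' ∈ FIRST(aa)
Entry: A -> aa


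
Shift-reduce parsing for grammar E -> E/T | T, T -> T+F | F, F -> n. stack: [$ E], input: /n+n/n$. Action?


shift '/' to continue E -> E/T
Action: shift


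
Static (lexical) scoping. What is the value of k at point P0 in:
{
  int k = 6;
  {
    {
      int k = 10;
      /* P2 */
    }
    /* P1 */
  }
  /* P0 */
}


k declared in the same block as P0
k = 6


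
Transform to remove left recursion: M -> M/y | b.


Left-recursive alternatives: M/y; non-recursive: b
Introduce M': M -> bM', M' -> /yM' | ε


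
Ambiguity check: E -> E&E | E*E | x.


'x&x*x' has two parse trees (no precedence encoded between & and *)
Ambiguous


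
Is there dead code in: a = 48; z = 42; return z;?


a is assigned but never read
Dead: 'a = 48'


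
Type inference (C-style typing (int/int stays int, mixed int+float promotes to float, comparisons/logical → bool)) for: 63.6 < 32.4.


Operand types: float < float
Rule: comparison yields bool
Result type: bool


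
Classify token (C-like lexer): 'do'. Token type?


Pattern: reserved word
Type: KEYWORD


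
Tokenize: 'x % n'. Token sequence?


Scan left to right, longest-match per lexeme
Tokens: ID(x), OP(%), ID(n)


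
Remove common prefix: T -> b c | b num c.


Common prefix: 'b'
Factored: T -> b T', T' -> c | num c


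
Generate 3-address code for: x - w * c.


Break into single-operator statements:
t1 = w * c
t2 = x - t1


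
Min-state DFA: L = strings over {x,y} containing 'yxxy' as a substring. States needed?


KMP-style automaton: 4 progress states + 1 absorbing accept = 5
Minimal DFA: 5 states


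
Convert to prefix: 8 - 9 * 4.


'*' binds tighter: tree is (- 8 (* 9 4))
Prefix: - 8 * 9 4


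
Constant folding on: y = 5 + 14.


5 + 14 = 19 at compile time
Optimized: y = 19


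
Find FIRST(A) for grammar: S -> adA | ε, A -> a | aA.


Per alternative of A: FIRST(a) = {a}; FIRST(aA) = {a}
FIRST(A) = {a}


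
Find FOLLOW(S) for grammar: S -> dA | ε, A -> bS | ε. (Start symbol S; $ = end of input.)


$ ∈ FOLLOW(S). For each A -> αBβ: add FIRST(β)\{ε} to FOLLOW(B); if β nullable, add FOLLOW(A).
FOLLOW(S) = {$}


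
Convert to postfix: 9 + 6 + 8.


Left to right (same or higher precedence on left)
Postfix: 9 6 + 8 +


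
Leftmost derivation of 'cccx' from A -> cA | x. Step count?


Derivation: A => cA => ccA => cccA => cccx
Steps: 4


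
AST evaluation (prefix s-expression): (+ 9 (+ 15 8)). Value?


Evaluate inner: (+ 15 8) = 23
Evaluate root: (+ 9 23) = 32
Result: 32


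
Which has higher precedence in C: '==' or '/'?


'/' is multiplicative (level 10); '==' is equality (level 6)
Higher level binds tighter
'/' has higher precedence than '=='


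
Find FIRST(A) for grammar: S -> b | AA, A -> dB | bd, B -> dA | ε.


Per alternative of A: FIRST(dB) = {d}; FIRST(bd) = {b}
FIRST(A) = {b, d}


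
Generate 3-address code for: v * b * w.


Break into single-operator statements:
t1 = v * b
t2 = t1 * w


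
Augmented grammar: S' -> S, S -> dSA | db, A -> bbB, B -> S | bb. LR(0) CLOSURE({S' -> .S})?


Start: S' -> .S
For each item with dot before a nonterminal B, add B -> .γ for every B-production
Closure: [S' -> .S, S -> .dSA, S -> .db]


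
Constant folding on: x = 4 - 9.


4 - 9 = -5 at compile time
Optimized: x = -5


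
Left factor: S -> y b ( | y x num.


Common prefix: 'y'
Factored: S -> y S', S' -> b ( | x num


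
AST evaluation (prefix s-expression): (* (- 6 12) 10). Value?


Evaluate inner: (- 6 12) = -6
Evaluate root: (* -6 10) = -60
Result: -60


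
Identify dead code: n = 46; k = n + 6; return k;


n is read by k's definition; k is returned
No dead code


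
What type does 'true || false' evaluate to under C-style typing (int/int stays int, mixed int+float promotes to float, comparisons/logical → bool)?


Operand types: bool || bool
Rule: logical operators take bool operands and yield bool
Result type: bool


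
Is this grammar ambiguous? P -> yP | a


right-linear, alternatives start with distinct terminals 'y' vs 'a': unique leftmost derivation
Unambiguous


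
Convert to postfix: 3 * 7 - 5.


Left to right (same or higher precedence on left)
Postfix: 3 7 * 5 -


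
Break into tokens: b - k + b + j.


Scan left to right, longest-match per lexeme
Tokens: ID(b), OP(-), ID(k), OP(+), ID(b), OP(+), ID(j)


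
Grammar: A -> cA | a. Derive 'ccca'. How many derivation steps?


Derivation: A => cA => ccA => cccA => ccca
Steps: 4


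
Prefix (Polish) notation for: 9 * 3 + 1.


left-to-right (same/higher precedence on left): tree is (+ (* 9 3) 1)
Prefix: + * 9 3 1


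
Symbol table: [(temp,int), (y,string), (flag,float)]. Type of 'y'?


Lookup 'y' → type string


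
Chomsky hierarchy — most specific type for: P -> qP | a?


Right-linear: every RHS is a terminal or a terminal followed by one nonterminal
Classification: Type 3 (Regular)


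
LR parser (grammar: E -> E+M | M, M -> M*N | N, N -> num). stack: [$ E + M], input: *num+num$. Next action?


'*' can extend M; shift to build M -> M*N
Action: shift


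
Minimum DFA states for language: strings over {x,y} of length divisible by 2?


Track length mod 2: states 0..1, accept at 0
Minimal DFA: 2 states


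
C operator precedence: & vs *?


'*' is multiplicative (level 10); '&' is bitwise AND (level 5)
Higher level binds tighter
'*' has higher precedence than '&'


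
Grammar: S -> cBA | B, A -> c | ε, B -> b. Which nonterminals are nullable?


A nonterminal is nullable iff some alternative derives ε (directly, or every symbol in it is nullable)
Nullable: {A}


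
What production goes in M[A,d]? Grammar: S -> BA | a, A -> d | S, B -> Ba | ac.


For [A, d]: 'd' ∈ FIRST(d)
Entry: A -> d


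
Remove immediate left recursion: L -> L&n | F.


Left-recursive alternatives: L&n; non-recursive: F
Introduce L': L -> FL', L' -> &nL' | ε


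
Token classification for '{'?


Pattern: delimiter/punctuation
Type: PUNCTUATION


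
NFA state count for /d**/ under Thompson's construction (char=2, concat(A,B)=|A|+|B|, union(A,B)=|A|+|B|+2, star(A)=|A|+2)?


Syntax tree has 1 char leaf(s), 0 union(s), 2 star(s)
chars contribute 1×2 = 2; each union adds +2; each star adds +2
Total: 2 + 0 + 4 = 6 states


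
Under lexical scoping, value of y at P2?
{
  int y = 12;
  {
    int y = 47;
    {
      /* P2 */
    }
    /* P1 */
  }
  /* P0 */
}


P2's block does not declare y; resolves to the enclosing declaration at depth 1
y = 47


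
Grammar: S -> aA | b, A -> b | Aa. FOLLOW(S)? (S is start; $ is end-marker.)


$ ∈ FOLLOW(S). For each A -> αBβ: add FIRST(β)\{ε} to FOLLOW(B); if β nullable, add FOLLOW(A).
FOLLOW(S) = {$}


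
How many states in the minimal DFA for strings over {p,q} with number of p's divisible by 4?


Track (count of p) mod 4: states 0..3, accept at 0
Minimal DFA: 4 states


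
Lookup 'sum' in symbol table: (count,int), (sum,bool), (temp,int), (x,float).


Lookup 'sum' → type bool


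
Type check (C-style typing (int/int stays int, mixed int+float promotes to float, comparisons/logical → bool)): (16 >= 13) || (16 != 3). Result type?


Operand types: bool || bool
Rule: logical operators take bool operands and yield bool
Result type: bool


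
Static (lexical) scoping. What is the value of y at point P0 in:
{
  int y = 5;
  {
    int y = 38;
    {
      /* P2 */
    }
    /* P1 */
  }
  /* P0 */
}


y declared in the same block as P0
y = 5


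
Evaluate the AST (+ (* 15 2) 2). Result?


Evaluate inner: (* 15 2) = 30
Evaluate root: (+ 30 2) = 32
Result: 32


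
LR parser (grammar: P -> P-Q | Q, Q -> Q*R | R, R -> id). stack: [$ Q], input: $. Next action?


lookahead ∉ {*} so Q won't extend; reduce P -> Q
Action: reduce (P -> Q)


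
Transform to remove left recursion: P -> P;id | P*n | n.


Left-recursive alternatives: P;id, P*n; non-recursive: n
Introduce P': P -> nP', P' -> ;idP' | *nP' | ε


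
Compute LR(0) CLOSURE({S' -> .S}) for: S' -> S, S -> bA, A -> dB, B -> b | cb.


Start: S' -> .S
For each item with dot before a nonterminal B, add B -> .γ for every B-production
Closure: [S' -> .S, S -> .bA]


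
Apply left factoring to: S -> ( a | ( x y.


Common prefix: '('
Factored: S -> ( S', S' -> a | x y


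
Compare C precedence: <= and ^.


'<=' is relational (level 7); '^' is bitwise XOR (level 4)
Higher level binds tighter
'<=' has higher precedence than '^'


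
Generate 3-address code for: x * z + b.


Break into single-operator statements:
t1 = x * z
t2 = t1 + b


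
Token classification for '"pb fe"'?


Pattern: double-quoted sequence
Type: STRING_LITERAL


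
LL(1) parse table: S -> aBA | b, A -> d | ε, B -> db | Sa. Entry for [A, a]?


For [A, a]: ε is nullable and 'a' ∈ FOLLOW(A)
Entry: A -> ε


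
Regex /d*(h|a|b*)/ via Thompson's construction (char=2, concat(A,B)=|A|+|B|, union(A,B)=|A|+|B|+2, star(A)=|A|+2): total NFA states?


Syntax tree has 4 char leaf(s), 2 union(s), 2 star(s)
chars contribute 4×2 = 8; each union adds +2; each star adds +2
Total: 8 + 4 + 4 = 16 states


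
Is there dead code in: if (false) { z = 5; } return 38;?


condition is constant false, so the whole block is unreachable
Dead: 'if (false) { z = 5; }'


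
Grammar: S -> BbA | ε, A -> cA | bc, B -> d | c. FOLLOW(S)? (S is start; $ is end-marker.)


$ ∈ FOLLOW(S). For each A -> αBβ: add FIRST(β)\{ε} to FOLLOW(B); if β nullable, add FOLLOW(A).
FOLLOW(S) = {$}


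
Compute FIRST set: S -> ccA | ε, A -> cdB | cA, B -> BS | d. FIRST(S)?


Per alternative of S: FIRST(ccA) = {c}; FIRST(ε) = {ε}
FIRST(S) = {c, ε}


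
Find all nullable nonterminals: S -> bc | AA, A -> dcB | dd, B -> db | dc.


A nonterminal is nullable iff some alternative derives ε (directly, or every symbol in it is nullable)
Nullable: {}


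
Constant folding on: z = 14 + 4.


14 + 4 = 18 at compile time
Optimized: z = 18


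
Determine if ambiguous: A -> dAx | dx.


balanced d^n…x^n: each string has a unique parse
Unambiguous


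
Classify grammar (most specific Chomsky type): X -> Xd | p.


Left-linear: every RHS is a terminal or one nonterminal followed by a terminal
Classification: Type 3 (Regular)


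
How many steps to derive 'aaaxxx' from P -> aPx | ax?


Derivation: P => aPx => aaPxx => aaaxxx
Steps: 3


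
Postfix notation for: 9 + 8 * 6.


* has higher precedence, evaluate 8*6 first
Postfix: 9 8 6 * +


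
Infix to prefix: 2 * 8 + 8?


left-to-right (same/higher precedence on left): tree is (+ (* 2 8) 8)
Prefix: + * 2 8 8


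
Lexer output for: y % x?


Scan left to right, longest-match per lexeme
Tokens: ID(y), OP(%), ID(x)


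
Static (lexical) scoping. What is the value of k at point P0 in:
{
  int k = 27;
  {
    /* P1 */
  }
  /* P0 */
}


k declared in the same block as P0
k = 27


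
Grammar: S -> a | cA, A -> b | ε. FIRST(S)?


Per alternative of S: FIRST(a) = {a}; FIRST(cA) = {c}
FIRST(S) = {a, c}


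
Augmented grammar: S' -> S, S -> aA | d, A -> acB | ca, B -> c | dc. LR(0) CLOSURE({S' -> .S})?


Start: S' -> .S
For each item with dot before a nonterminal B, add B -> .γ for every B-production
Closure: [S' -> .S, S -> .aA, S -> .d]


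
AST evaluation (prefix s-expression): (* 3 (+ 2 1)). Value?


Evaluate inner: (+ 2 1) = 3
Evaluate root: (* 3 3) = 9
Result: 9


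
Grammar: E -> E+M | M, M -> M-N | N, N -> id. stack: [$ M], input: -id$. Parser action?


shift '-' to continue M -> M-N
Action: shift


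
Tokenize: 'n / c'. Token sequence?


Scan left to right, longest-match per lexeme
Tokens: ID(n), OP(/), ID(c)


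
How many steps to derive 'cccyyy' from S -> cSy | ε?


Derivation: S => cSy => ccSyy => cccSyyy => cccyyy
Steps: 4


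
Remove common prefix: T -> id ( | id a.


Common prefix: 'id'
Factored: T -> id T', T' -> ( | a


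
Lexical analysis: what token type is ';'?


Pattern: delimiter/punctuation
Type: PUNCTUATION


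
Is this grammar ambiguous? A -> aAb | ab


balanced a^n…b^n: each string has a unique parse
Unambiguous


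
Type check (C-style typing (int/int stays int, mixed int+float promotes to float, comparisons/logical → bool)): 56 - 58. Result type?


Operand types: int - int
Rule: mixed int/float promotes to float; int/int stays int
Result type: int


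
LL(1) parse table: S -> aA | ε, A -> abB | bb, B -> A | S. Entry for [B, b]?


For [B, b]: 'b' ∈ FIRST(A)
Entry: B -> A


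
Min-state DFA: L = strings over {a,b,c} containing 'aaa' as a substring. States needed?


KMP-style automaton: 3 progress states + 1 absorbing accept = 4
Minimal DFA: 4 states


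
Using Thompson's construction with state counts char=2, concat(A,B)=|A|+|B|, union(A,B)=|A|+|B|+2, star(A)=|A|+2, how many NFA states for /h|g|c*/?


Syntax tree has 3 char leaf(s), 2 union(s), 1 star(s)
chars contribute 3×2 = 6; each union adds +2; each star adds +2
Total: 6 + 4 + 2 = 12 states


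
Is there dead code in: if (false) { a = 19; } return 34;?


condition is constant false, so the whole block is unreachable
Dead: 'if (false) { a = 19; }'


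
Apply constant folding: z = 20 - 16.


20 - 16 = 4 at compile time
Optimized: z = 4


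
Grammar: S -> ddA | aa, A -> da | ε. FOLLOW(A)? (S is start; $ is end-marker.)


$ ∈ FOLLOW(S). For each A -> αBβ: add FIRST(β)\{ε} to FOLLOW(B); if β nullable, add FOLLOW(A).
FOLLOW(A) = {$}


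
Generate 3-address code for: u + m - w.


Break into single-operator statements:
t1 = u + m
t2 = t1 - w


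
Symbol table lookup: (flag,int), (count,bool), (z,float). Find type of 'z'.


Lookup 'z' → type float


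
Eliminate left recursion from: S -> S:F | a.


Left-recursive alternatives: S:F; non-recursive: a
Introduce S': S -> aS', S' -> :FS' | ε


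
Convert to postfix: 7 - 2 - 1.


Left to right (same or higher precedence on left)
Postfix: 7 2 - 1 -


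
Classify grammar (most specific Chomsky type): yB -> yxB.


LHS has context (more than one symbol) and |LHS| ≤ |RHS|
Classification: Type 1 (Context-Sensitive)


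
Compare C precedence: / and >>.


'/' is multiplicative (level 10); '>>' is shift (level 8)
Higher level binds tighter
'/' has higher precedence than '>>'


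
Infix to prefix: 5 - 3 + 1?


left-to-right (same/higher precedence on left): tree is (+ (- 5 3) 1)
Prefix: + - 5 3 1


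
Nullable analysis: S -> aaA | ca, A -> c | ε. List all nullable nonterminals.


A nonterminal is nullable iff some alternative derives ε (directly, or every symbol in it is nullable)
Nullable: {A}


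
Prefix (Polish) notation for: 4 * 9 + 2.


left-to-right (same/higher precedence on left): tree is (+ (* 4 9) 2)
Prefix: + * 4 9 2


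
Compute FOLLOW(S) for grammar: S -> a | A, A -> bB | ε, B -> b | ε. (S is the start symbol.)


$ ∈ FOLLOW(S). For each A -> αBβ: add FIRST(β)\{ε} to FOLLOW(B); if β nullable, add FOLLOW(A).
FOLLOW(S) = {$}


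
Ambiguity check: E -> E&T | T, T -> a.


precedence layered via separate nonterminal T: deterministic
Unambiguous


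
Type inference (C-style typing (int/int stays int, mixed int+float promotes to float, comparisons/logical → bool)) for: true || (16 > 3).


Operand types: bool || bool
Rule: logical operators take bool operands and yield bool
Result type: bool


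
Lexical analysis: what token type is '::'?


Pattern: operator symbol
Type: OPERATOR


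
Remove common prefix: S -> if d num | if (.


Common prefix: 'if'
Factored: S -> if S', S' -> d num | (


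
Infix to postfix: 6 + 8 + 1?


Left to right (same or higher precedence on left)
Postfix: 6 8 + 1 +


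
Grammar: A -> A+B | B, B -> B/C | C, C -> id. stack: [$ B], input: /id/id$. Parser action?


shift '/' to continue B -> B/C
Action: shift


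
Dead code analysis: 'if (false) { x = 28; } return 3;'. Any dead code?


condition is constant false, so the whole block is unreachable
Dead: 'if (false) { x = 28; }'


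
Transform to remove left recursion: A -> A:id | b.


Left-recursive alternatives: A:id; non-recursive: b
Introduce A': A -> bA', A' -> :idA' | ε


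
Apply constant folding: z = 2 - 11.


2 - 11 = -9 at compile time
Optimized: z = -9


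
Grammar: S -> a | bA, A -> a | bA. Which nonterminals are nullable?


A nonterminal is nullable iff some alternative derives ε (directly, or every symbol in it is nullable)
Nullable: {}


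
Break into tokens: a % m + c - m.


Scan left to right, longest-match per lexeme
Tokens: ID(a), OP(%), ID(m), OP(+), ID(c), OP(-), ID(m)


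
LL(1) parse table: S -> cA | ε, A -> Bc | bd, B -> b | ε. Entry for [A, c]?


For [A, c]: 'c' ∈ FIRST(Bc)
Entry: A -> Bc


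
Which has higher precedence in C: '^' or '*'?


'*' is multiplicative (level 10); '^' is bitwise XOR (level 4)
Higher level binds tighter
'*' has higher precedence than '^'


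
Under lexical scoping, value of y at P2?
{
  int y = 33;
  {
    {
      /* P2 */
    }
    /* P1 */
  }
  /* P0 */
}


P2's block does not declare y; resolves to the enclosing declaration at depth 0
y = 33


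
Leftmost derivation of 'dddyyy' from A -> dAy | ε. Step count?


Derivation: A => dAy => ddAyy => dddAyyy => dddyyy
Steps: 4


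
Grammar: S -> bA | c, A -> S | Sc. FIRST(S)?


Per alternative of S: FIRST(bA) = {b}; FIRST(c) = {c}
FIRST(S) = {b, c}


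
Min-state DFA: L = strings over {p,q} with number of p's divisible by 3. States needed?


Track (count of p) mod 3: states 0..2, accept at 0
Minimal DFA: 3 states


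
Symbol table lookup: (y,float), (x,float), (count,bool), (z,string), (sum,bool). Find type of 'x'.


Lookup 'x' → type float


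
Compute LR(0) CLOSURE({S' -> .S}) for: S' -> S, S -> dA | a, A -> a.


Start: S' -> .S
For each item with dot before a nonterminal B, add B -> .γ for every B-production
Closure: [S' -> .S, S -> .dA, S -> .a]


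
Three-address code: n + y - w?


Break into single-operator statements:
t1 = n + y
t2 = t1 - w


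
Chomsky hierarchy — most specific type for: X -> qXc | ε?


Single nonterminal LHS, but q^n c^n is not regular
Classification: Type 2 (Context-Free)


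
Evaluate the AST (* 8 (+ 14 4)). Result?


Evaluate inner: (+ 14 4) = 18
Evaluate root: (* 8 18) = 144
Result: 144


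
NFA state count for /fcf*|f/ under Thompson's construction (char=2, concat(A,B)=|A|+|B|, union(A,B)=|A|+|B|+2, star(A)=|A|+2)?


Syntax tree has 4 char leaf(s), 1 union(s), 1 star(s)
chars contribute 4×2 = 8; each union adds +2; each star adds +2
Total: 8 + 2 + 2 = 12 states


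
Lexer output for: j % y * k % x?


Scan left to right, longest-match per lexeme
Tokens: ID(j), OP(%), ID(y), OP(*), ID(k), OP(%), ID(x)


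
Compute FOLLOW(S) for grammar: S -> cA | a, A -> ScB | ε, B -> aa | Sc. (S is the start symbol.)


$ ∈ FOLLOW(S). For each A -> αBβ: add FIRST(β)\{ε} to FOLLOW(B); if β nullable, add FOLLOW(A).
FOLLOW(S) = {$, c}


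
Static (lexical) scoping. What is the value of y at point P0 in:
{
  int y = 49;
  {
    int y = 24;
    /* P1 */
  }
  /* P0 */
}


y declared in the same block as P0
y = 49


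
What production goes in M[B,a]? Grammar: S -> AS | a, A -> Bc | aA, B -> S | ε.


For [B, a]: 'a' ∈ FIRST(S)
Entry: B -> S


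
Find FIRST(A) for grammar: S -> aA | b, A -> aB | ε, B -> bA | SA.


Per alternative of A: FIRST(aB) = {a}; FIRST(ε) = {ε}
FIRST(A) = {a, ε}


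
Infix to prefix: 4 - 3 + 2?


left-to-right (same/higher precedence on left): tree is (+ (- 4 3) 2)
Prefix: + - 4 3 2


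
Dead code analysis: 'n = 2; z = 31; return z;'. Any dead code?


n is assigned but never read
Dead: 'n = 2'


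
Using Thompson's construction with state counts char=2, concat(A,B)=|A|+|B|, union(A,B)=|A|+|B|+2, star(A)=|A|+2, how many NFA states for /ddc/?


Syntax tree has 3 char leaf(s), 0 union(s), 0 star(s)
chars contribute 3×2 = 6; each union adds +2; each star adds +2
Total: 6 + 0 + 0 = 6 states


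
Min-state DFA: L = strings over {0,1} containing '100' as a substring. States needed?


KMP-style automaton: 3 progress states + 1 absorbing accept = 4
Minimal DFA: 4 states


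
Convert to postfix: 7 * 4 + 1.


Left to right (same or higher precedence on left)
Postfix: 7 4 * 1 +


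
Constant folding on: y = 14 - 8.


14 - 8 = 6 at compile time
Optimized: y = 6


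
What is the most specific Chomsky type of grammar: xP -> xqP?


LHS has context (more than one symbol) and |LHS| ≤ |RHS|
Classification: Type 1 (Context-Sensitive)


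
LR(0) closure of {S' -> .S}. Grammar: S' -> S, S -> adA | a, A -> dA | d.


Start: S' -> .S
For each item with dot before a nonterminal B, add B -> .γ for every B-production
Closure: [S' -> .S, S -> .adA, S -> .a]


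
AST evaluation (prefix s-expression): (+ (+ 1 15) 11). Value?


Evaluate inner: (+ 1 15) = 16
Evaluate root: (+ 16 11) = 27
Result: 27


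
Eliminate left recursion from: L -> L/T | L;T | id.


Left-recursive alternatives: L/T, L;T; non-recursive: id
Introduce L': L -> idL', L' -> /TL' | ;TL' | ε


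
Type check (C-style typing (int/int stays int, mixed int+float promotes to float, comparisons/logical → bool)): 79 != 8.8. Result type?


Operand types: int != float
Rule: comparison yields bool
Result type: bool


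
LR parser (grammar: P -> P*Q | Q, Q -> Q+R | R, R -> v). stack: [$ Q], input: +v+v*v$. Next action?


shift '+' to continue Q -> Q+R
Action: shift


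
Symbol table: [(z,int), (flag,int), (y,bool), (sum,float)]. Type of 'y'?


Lookup 'y' → type bool


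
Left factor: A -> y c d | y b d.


Common prefix: 'y'
Factored: A -> y A', A' -> c d | b d


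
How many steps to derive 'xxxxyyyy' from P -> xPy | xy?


Derivation: P => xPy => xxPyy => xxxPyyy => xxxxyyyy
Steps: 4


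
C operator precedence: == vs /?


'/' is multiplicative (level 10); '==' is equality (level 6)
Higher level binds tighter
'/' has higher precedence than '=='


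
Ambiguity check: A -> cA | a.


right-linear, alternatives start with distinct terminals 'c' vs 'a': unique leftmost derivation
Unambiguous


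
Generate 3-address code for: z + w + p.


Break into single-operator statements:
t1 = z + w
t2 = t1 + p


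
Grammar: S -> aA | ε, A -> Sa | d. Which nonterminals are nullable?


A nonterminal is nullable iff some alternative derives ε (directly, or every symbol in it is nullable)
Nullable: {S}


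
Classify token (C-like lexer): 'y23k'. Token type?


Pattern: letter/underscore followed by alphanumerics, not a keyword
Type: IDENTIFIER


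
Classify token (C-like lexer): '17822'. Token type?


Pattern: digits only
Type: INTEGER_LITERAL


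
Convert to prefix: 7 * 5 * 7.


left-to-right (same/higher precedence on left): tree is (* (* 7 5) 7)
Prefix: * * 7 5 7


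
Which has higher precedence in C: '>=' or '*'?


'*' is multiplicative (level 10); '>=' is relational (level 7)
Higher level binds tighter
'*' has higher precedence than '>='


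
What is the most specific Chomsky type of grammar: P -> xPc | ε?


Single nonterminal LHS, but x^n c^n is not regular
Classification: Type 2 (Context-Free)


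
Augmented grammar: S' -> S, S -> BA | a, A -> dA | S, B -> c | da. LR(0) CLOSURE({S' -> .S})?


Start: S' -> .S
For each item with dot before a nonterminal B, add B -> .γ for every B-production
Closure: [S' -> .S, S -> .BA, S -> .a, B -> .c, B -> .da]


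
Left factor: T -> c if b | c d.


Common prefix: 'c'
Factored: T -> c T', T' -> if b | d


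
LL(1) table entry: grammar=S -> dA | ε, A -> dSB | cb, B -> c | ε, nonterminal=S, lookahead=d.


For [S, d]: 'd' ∈ FIRST(dA)
Entry: S -> dA


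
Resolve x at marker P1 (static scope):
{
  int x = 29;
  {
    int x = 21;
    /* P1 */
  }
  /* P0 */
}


x declared in the same block as P1
x = 21


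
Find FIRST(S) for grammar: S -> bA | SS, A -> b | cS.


Per alternative of S: FIRST(bA) = {b}; FIRST(SS) = {b}
FIRST(S) = {b}


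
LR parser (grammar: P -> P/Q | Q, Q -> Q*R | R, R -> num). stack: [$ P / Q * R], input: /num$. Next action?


handle 'Q*R' on top
Action: reduce (Q -> Q*R)


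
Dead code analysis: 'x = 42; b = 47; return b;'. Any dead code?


x is assigned but never read
Dead: 'x = 42'


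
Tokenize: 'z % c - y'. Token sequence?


Scan left to right, longest-match per lexeme
Tokens: ID(z), OP(%), ID(c), OP(-), ID(y)


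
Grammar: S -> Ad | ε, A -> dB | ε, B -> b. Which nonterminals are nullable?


A nonterminal is nullable iff some alternative derives ε (directly, or every symbol in it is nullable)
Nullable: {A, S}


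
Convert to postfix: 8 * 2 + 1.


Left to right (same or higher precedence on left)
Postfix: 8 2 * 1 +


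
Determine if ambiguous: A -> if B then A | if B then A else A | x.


dangling else: 'if B then if B then x else x' parses two ways
Ambiguous


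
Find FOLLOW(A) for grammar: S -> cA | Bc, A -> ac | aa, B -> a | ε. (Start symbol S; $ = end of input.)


$ ∈ FOLLOW(S). For each A -> αBβ: add FIRST(β)\{ε} to FOLLOW(B); if β nullable, add FOLLOW(A).
FOLLOW(A) = {$}


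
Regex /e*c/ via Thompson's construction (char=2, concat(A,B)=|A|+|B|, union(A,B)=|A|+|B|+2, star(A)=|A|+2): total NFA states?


Syntax tree has 2 char leaf(s), 0 union(s), 1 star(s)
chars contribute 2×2 = 4; each union adds +2; each star adds +2
Total: 4 + 0 + 2 = 6 states


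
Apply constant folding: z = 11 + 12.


11 + 12 = 23 at compile time
Optimized: z = 23


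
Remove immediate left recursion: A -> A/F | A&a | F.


Left-recursive alternatives: A/F, A&a; non-recursive: F
Introduce A': A -> FA', A' -> /FA' | &aA' | ε


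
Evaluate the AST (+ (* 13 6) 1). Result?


Evaluate inner: (* 13 6) = 78
Evaluate root: (+ 78 1) = 79
Result: 79


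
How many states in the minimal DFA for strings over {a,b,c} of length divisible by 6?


Track length mod 6: states 0..5, accept at 0
Minimal DFA: 6 states


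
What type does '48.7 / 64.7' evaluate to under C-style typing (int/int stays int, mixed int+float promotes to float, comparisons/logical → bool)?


Operand types: float / float
Rule: mixed int/float promotes to float; int/int stays int
Result type: float


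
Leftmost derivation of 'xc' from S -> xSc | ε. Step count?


Derivation: S => xSc => xc
Steps: 2


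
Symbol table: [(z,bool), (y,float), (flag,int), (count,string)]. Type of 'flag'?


Lookup 'flag' → type int


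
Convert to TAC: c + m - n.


Break into single-operator statements:
t1 = c + m
t2 = t1 - n


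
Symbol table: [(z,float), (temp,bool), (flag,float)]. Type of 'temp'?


Lookup 'temp' → type bool


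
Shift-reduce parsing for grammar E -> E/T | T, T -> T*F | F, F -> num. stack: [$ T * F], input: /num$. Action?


handle 'T*F' on top
Action: reduce (T -> T*F)


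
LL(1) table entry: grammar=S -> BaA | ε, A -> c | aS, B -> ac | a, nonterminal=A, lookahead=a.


For [A, a]: 'a' ∈ FIRST(aS)
Entry: A -> aS


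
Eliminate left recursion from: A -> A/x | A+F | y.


Left-recursive alternatives: A/x, A+F; non-recursive: y
Introduce A': A -> yA', A' -> /xA' | +FA' | ε


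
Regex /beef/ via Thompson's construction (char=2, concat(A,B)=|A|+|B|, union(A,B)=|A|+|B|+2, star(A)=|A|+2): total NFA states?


Syntax tree has 4 char leaf(s), 0 union(s), 0 star(s)
chars contribute 4×2 = 8; each union adds +2; each star adds +2
Total: 8 + 0 + 0 = 8 states


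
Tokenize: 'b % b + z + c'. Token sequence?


Scan left to right, longest-match per lexeme
Tokens: ID(b), OP(%), ID(b), OP(+), ID(z), OP(+), ID(c)


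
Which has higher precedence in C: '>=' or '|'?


'>=' is relational (level 7); '|' is bitwise OR (level 3)
Higher level binds tighter
'>=' has higher precedence than '|'


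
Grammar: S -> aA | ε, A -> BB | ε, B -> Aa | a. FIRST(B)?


Per alternative of B: FIRST(Aa) = {a}; FIRST(a) = {a}
FIRST(B) = {a}


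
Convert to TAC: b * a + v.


Break into single-operator statements:
t1 = b * a
t2 = t1 + v


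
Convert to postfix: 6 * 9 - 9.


Left to right (same or higher precedence on left)
Postfix: 6 9 * 9 -


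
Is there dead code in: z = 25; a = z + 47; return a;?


z is read by a's definition; a is returned
No dead code


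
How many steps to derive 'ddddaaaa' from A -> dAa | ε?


Derivation: A => dAa => ddAaa => dddAaaa => ddddAaaaa => ddddaaaa
Steps: 5


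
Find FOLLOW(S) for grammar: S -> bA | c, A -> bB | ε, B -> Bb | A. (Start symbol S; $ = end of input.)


$ ∈ FOLLOW(S). For each A -> αBβ: add FIRST(β)\{ε} to FOLLOW(B); if β nullable, add FOLLOW(A).
FOLLOW(S) = {$}


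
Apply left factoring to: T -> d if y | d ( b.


Common prefix: 'd'
Factored: T -> d T', T' -> if y | ( b


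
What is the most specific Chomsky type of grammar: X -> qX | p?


Right-linear: every RHS is a terminal or a terminal followed by one nonterminal
Classification: Type 3 (Regular)


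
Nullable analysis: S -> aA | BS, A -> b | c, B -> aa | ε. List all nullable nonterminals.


A nonterminal is nullable iff some alternative derives ε (directly, or every symbol in it is nullable)
Nullable: {B}


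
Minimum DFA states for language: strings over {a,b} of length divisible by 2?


Track length mod 2: states 0..1, accept at 0
Minimal DFA: 2 states


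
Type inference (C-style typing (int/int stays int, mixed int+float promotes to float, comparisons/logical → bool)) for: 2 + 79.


Operand types: int + int
Rule: mixed int/float promotes to float; int/int stays int
Result type: int


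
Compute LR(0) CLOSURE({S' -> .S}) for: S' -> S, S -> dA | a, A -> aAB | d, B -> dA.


Start: S' -> .S
For each item with dot before a nonterminal B, add B -> .γ for every B-production
Closure: [S' -> .S, S -> .dA, S -> .a]


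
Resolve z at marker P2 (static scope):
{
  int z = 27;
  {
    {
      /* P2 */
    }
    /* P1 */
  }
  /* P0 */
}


P2's block does not declare z; resolves to the enclosing declaration at depth 0
z = 27


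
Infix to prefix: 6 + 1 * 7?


'*' binds tighter: tree is (+ 6 (* 1 7))
Prefix: + 6 * 1 7


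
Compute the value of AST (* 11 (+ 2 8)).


Evaluate inner: (+ 2 8) = 10
Evaluate root: (* 11 10) = 110
Result: 110


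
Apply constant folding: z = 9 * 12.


9 * 12 = 108 at compile time
Optimized: z = 108


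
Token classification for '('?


Pattern: delimiter/punctuation
Type: PUNCTUATION


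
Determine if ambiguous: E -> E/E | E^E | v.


'v/v^v' has two parse trees (no precedence encoded between / and ^)
Ambiguous


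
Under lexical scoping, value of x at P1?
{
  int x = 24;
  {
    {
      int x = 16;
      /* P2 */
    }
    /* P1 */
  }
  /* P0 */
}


P1's block does not declare x; resolves to the enclosing declaration at depth 0
x = 24


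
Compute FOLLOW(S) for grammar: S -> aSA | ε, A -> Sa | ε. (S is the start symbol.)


$ ∈ FOLLOW(S). For each A -> αBβ: add FIRST(β)\{ε} to FOLLOW(B); if β nullable, add FOLLOW(A).
FOLLOW(S) = {$, a}


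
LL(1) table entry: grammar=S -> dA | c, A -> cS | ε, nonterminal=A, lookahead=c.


For [A, c]: 'c' ∈ FIRST(cS)
Entry: A -> cS


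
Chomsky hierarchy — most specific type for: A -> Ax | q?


Left-linear: every RHS is a terminal or one nonterminal followed by a terminal
Classification: Type 3 (Regular)


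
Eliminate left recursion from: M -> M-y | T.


Left-recursive alternatives: M-y; non-recursive: T
Introduce M': M -> TM', M' -> -yM' | ε


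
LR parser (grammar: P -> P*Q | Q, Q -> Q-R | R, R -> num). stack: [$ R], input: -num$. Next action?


'R' (not preceded by Q-) is the handle for Q -> R
Action: reduce (Q -> R)


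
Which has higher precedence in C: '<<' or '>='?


'<<' is shift (level 8); '>=' is relational (level 7)
Higher level binds tighter
'<<' has higher precedence than '>='


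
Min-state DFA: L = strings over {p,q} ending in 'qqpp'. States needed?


Track the longest suffix of input matching a prefix of 'qqpp': 5 classes (prefixes of length 0..4)
Minimal DFA: 5 states


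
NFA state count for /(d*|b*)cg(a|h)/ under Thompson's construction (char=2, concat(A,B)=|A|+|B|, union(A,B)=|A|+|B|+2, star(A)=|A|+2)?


Syntax tree has 6 char leaf(s), 2 union(s), 2 star(s)
chars contribute 6×2 = 12; each union adds +2; each star adds +2
Total: 12 + 4 + 4 = 20 states


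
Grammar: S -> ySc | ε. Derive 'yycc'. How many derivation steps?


Derivation: S => ySc => yyScc => yycc
Steps: 3


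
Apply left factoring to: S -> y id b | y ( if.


Common prefix: 'y'
Factored: S -> y S', S' -> id b | ( if


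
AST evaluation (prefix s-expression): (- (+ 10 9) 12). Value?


Evaluate inner: (+ 10 9) = 19
Evaluate root: (- 19 12) = 7
Result: 7


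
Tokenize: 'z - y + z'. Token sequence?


Scan left to right, longest-match per lexeme
Tokens: ID(z), OP(-), ID(y), OP(+), ID(z)


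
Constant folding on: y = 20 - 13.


20 - 13 = 7 at compile time
Optimized: y = 7


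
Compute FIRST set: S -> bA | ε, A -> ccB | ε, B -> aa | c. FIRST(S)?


Per alternative of S: FIRST(bA) = {b}; FIRST(ε) = {ε}
FIRST(S) = {b, ε}


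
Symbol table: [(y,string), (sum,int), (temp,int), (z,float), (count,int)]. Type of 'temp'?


Lookup 'temp' → type int


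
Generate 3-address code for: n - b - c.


Break into single-operator statements:
t1 = n - b
t2 = t1 - c


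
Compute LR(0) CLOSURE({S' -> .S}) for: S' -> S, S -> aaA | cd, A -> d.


Start: S' -> .S
For each item with dot before a nonterminal B, add B -> .γ for every B-production
Closure: [S' -> .S, S -> .aaA, S -> .cd]


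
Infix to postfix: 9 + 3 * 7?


* has higher precedence, evaluate 3*7 first
Postfix: 9 3 7 * +


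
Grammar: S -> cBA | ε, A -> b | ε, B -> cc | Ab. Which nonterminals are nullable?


A nonterminal is nullable iff some alternative derives ε (directly, or every symbol in it is nullable)
Nullable: {A, S}
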